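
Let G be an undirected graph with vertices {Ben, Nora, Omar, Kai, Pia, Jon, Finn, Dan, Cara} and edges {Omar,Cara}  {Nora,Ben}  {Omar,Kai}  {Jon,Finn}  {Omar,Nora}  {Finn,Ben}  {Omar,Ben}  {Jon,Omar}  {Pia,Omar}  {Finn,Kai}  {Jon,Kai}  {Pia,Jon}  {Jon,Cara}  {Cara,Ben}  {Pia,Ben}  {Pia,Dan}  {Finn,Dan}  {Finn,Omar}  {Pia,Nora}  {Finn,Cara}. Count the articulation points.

0

Removing Nora, for instance, still leaves 1 component. No single vertex removal increases the component count — the graph has no articulation points.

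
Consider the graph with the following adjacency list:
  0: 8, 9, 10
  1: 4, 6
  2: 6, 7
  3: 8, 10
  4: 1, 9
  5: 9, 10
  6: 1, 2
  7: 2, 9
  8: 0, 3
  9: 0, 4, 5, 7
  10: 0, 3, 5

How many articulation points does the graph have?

Removing 9 increases the component count from 1 to 2, so 9 is a cut vertex.
By contrast removing 7 leaves 1 component; it is not a cut vertex. No other vertex is a cut vertex either.

1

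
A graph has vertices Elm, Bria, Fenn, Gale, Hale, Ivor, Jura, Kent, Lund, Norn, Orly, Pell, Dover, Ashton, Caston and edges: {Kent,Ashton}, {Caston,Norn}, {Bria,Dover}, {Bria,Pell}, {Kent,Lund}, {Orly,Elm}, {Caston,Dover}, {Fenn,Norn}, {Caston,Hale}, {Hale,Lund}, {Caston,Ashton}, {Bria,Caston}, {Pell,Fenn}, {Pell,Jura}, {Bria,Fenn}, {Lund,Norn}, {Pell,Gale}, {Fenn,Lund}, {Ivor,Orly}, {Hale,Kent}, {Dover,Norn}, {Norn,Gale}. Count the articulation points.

Removing Orly increases the component count from 2 to 3, so Orly is a cut vertex.
Removing Pell increases the component count from 2 to 3, so Pell is a cut vertex.
By contrast removing Ivor leaves 2 components; it is not a cut vertex. No other vertex is a cut vertex either.

2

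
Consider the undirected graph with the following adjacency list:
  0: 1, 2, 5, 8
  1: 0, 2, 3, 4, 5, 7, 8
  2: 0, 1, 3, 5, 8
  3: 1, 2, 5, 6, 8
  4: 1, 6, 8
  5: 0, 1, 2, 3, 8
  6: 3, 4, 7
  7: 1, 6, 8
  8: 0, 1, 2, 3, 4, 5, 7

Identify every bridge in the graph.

The edges on the cycle 3-5-0-2-3 are not bridges since each lies on that cycle.
Every edge lies on some cycle, so there are no bridges.

none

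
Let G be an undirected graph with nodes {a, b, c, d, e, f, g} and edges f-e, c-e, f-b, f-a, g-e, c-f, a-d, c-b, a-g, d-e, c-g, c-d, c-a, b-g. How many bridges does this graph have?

0

The edges on the cycle c-f-b-c are not bridges since each lies on that cycle.
Every edge lies on some cycle, so there are no bridges.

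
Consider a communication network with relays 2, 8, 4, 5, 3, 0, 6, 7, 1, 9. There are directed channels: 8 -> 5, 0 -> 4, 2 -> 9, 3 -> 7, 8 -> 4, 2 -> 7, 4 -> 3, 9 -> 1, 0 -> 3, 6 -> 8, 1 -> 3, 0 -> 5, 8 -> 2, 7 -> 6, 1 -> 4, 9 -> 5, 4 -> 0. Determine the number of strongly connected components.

{0, 1, 2, 3, 4, 6, 7, 8, 9} are all mutually reachable — one SCC of size 9.
{5} is an SCC by itself.
That gives 2 strongly connected components.

2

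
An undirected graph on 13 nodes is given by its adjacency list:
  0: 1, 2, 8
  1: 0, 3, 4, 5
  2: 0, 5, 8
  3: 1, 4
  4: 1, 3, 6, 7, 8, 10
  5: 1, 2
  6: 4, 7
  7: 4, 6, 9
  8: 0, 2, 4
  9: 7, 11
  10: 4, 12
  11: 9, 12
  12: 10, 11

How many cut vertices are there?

1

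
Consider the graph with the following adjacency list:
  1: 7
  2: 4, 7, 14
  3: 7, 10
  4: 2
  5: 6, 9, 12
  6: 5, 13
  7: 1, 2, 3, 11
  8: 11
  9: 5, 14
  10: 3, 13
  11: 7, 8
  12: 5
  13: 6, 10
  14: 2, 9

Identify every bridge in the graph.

1-7, 11-7, 11-8, 12-5, 2-4

The edges on the cycle 13-10-3-7-2-14-9-5-6-13 are not bridges since each lies on that cycle.
But removing 12-5 disconnects 12 from 5; removing 11-8 disconnects 11 from 8; removing 1-7 disconnects 1 from 7; removing 4-2 disconnects 4 from 2 — these are bridges.
In total 5 edges are bridges.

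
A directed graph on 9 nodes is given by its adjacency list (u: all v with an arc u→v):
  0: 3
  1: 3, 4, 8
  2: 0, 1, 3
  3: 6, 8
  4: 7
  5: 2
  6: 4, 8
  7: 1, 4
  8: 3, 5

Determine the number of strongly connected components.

{0, 1, 2, 3, 4, 5, 6, 7, 8} are all mutually reachable — one SCC of size 9.
That gives 1 strongly connected component.

1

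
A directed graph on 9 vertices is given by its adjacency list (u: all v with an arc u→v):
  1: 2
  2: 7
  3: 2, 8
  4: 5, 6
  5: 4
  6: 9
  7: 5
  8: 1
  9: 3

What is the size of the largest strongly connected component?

9

{1, 2, 3, 4, 5, 6, 7, 8, 9} are all mutually reachable — one SCC of size 9.
The largest has 9 vertices.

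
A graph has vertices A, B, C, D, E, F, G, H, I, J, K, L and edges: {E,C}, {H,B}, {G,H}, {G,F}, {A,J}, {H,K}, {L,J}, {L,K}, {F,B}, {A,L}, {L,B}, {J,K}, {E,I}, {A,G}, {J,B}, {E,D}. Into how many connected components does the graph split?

Starting from C we can reach C, D, E, I. That is one component of size 4.
Starting from A we can reach A, B, F, G, H, J, K, L. That is one component of size 8.
Total: 2 components.

2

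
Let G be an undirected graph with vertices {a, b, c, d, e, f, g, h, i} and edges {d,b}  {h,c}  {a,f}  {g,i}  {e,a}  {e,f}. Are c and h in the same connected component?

From c we can reach c, h, which includes h.

Yes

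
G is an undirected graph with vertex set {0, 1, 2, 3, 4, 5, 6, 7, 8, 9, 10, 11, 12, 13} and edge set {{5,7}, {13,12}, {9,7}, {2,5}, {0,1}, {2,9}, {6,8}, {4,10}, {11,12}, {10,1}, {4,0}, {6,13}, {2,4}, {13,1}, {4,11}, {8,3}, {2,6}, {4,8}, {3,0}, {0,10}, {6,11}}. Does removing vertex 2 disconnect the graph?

Yes

Deleting 2 raises the number of components from 1 to 2, so 2 is a cut vertex.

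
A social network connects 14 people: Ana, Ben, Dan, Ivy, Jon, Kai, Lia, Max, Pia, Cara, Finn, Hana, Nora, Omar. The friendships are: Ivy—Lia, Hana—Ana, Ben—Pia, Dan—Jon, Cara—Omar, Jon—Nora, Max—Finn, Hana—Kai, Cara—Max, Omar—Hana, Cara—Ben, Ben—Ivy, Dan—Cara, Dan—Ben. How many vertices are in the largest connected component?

14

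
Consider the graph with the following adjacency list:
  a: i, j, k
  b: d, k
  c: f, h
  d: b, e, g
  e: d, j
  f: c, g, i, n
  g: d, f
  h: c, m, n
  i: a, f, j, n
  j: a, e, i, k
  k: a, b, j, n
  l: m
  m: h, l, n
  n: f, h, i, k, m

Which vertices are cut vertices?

m

Removing m increases the component count from 1 to 2, so m is a cut vertex.
By contrast removing f leaves 1 component; it is not a cut vertex. No other vertex is a cut vertex either.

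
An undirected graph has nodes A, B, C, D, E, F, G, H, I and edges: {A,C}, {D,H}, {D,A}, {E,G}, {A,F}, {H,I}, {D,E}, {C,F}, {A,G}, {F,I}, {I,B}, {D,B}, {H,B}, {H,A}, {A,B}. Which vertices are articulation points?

none

Removing E, for instance, still leaves 1 component. No single vertex removal increases the component count — the graph has no articulation points.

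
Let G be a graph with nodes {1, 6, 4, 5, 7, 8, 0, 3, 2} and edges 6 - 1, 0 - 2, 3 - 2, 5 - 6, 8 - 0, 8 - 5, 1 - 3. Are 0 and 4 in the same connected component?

No

The component containing 0 is {0, 1, 2, 3, 5, 6, 8}, and 4 is not in it.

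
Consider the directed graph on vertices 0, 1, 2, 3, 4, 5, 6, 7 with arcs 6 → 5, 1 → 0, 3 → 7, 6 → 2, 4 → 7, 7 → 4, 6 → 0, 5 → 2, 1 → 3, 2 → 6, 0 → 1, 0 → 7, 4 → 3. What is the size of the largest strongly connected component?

3

{2, 5, 6} are all mutually reachable — one SCC of size 3.
{3, 4, 7} are all mutually reachable — one SCC of size 3.
{0, 1} are all mutually reachable — one SCC of size 2.
The largest has 3 vertices.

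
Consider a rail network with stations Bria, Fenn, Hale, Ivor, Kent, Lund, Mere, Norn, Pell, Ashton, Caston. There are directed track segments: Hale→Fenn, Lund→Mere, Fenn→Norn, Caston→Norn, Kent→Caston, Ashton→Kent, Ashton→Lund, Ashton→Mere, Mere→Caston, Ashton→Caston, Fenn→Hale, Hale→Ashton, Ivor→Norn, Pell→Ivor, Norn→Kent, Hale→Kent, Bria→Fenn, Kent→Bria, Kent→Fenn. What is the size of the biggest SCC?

9

{Bria, Fenn, Hale, Kent, Lund, Mere, Norn, Ashton, Caston} are all mutually reachable — one SCC of size 9.
{Pell} is an SCC by itself.
{Ivor} is an SCC by itself.
The largest has 9 vertices.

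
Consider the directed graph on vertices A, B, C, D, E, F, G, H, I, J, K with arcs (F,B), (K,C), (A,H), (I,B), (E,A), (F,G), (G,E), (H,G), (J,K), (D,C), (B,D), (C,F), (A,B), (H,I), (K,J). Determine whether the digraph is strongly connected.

No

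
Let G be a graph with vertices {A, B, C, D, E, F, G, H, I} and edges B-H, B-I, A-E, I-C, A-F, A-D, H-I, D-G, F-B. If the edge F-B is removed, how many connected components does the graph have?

2

Before removal there is 1 component.
F-B is a bridge — removing it separates F's side from B's side.
After removal: 2 components.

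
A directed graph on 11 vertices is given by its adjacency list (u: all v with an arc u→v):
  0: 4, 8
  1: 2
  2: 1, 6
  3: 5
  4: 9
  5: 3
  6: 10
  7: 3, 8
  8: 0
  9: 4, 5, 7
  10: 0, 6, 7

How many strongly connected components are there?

{0, 4, 7, 8, 9} are all mutually reachable — one SCC of size 5.
{6, 10} are all mutually reachable — one SCC of size 2.
{1, 2} are all mutually reachable — one SCC of size 2.
{3, 5} are all mutually reachable — one SCC of size 2.
That gives 4 strongly connected components.

4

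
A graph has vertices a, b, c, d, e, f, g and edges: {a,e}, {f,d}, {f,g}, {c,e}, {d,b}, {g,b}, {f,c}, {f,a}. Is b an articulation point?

Deleting b leaves 1 component (was 1) (its neighbors d, g remain connected to each other), so b is not a cut vertex.

No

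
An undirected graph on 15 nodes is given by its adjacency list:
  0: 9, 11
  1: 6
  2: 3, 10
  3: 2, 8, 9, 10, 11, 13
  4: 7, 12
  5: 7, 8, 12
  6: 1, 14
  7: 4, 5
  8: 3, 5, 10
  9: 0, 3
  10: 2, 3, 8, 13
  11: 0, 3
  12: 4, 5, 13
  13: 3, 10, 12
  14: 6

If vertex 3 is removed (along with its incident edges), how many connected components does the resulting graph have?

3

With 3 gone, the remaining components are: {0, 9, 11}; {1, 6, 14}; {2, 4, 5, 7, 8, 10, 12, 13}.
That is 3 components.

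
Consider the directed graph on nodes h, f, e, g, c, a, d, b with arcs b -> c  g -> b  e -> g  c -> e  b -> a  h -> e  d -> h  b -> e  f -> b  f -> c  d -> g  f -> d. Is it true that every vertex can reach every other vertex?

No

There is no directed path from e to h, so the graph is not strongly connected.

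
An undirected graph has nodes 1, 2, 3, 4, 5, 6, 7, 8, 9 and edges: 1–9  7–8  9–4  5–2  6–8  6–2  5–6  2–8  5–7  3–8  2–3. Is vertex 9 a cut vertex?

Yes

Deleting 9 raises the number of components from 2 to 3, so 9 is a cut vertex.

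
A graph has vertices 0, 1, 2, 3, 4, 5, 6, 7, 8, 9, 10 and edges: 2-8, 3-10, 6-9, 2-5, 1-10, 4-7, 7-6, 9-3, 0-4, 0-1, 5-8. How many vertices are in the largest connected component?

Starting from 2 we can reach 2, 5, 8. That is one component of size 3.
Starting from 0 we can reach 0, 1, 3, 4, 6, 7, 9, 10. That is one component of size 8.
The largest has 8 vertices.

8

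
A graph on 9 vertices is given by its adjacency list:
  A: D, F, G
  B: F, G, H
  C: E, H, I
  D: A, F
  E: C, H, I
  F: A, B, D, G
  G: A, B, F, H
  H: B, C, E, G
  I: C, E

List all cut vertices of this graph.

Removing H increases the component count from 1 to 2, so H is a cut vertex.
By contrast removing E leaves 1 component; it is not a cut vertex. No other vertex is a cut vertex either.

H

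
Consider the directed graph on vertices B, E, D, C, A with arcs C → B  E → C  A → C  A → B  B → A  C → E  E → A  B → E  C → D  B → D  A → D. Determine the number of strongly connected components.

2

{A, B, C, E} are all mutually reachable — one SCC of size 4.
{D} is an SCC by itself.
That gives 2 strongly connected components.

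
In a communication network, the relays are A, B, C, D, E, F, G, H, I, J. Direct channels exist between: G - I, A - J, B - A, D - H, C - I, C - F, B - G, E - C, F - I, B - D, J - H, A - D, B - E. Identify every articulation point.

B

Removing B increases the component count from 1 to 2, so B is a cut vertex.
By contrast removing C leaves 1 component; it is not a cut vertex. No other vertex is a cut vertex either.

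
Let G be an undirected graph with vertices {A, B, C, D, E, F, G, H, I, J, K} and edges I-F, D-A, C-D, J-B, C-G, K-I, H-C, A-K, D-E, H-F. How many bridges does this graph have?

The edges on the cycle H-C-D-A-K-I-F-H are not bridges since each lies on that cycle.
But removing G-C disconnects G from C; removing D-E disconnects D from E; removing J-B disconnects J from B — these are bridges.
That makes 3 bridges.

3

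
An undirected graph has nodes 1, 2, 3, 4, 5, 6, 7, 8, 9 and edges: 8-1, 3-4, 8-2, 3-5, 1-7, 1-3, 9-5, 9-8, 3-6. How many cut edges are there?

4

The edges on the cycle 9-8-1-3-5-9 are not bridges since each lies on that cycle.
But removing 4-3 disconnects 4 from 3; removing 8-2 disconnects 8 from 2; removing 3-6 disconnects 3 from 6; removing 1-7 disconnects 1 from 7 — these are bridges.
That makes 4 bridges.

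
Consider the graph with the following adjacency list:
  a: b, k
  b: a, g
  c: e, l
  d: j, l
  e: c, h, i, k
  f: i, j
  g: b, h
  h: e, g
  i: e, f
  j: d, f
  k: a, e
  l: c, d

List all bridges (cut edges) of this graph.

none

The edges on the cycle e-k-a-b-g-h-e are not bridges since each lies on that cycle.
Every edge lies on some cycle, so there are no bridges.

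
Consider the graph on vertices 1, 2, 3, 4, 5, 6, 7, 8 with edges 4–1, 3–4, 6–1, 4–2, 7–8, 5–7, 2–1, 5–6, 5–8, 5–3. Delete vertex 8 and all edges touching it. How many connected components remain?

1

With 8 gone, the remaining components are: {1, 2, 3, 4, 5, 6, 7}.
That is 1 component.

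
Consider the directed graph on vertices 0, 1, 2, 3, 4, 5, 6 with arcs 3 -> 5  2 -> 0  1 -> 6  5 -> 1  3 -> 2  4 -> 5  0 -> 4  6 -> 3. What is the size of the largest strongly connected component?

{0, 1, 2, 3, 4, 5, 6} are all mutually reachable — one SCC of size 7.
The largest has 7 vertices.

7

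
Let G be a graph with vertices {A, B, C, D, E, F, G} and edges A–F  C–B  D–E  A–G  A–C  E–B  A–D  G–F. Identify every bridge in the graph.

The edges on the cycle A-G-F-A are not bridges since each lies on that cycle.
Every edge lies on some cycle, so there are no bridges.

none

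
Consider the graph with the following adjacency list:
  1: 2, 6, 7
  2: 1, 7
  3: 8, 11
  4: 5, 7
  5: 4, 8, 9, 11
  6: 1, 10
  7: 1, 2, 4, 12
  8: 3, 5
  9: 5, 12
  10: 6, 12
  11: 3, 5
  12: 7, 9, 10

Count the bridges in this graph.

0

The edges on the cycle 5-8-3-11-5 are not bridges since each lies on that cycle.
Every edge lies on some cycle, so there are no bridges.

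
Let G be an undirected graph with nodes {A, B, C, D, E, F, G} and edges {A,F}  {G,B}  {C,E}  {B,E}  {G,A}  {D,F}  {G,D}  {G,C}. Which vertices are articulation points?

G

Removing G increases the component count from 1 to 2, so G is a cut vertex.
By contrast removing B leaves 1 component; it is not a cut vertex. No other vertex is a cut vertex either.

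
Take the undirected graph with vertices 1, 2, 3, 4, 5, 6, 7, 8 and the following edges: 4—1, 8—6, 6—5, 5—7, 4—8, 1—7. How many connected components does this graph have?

3

2 is isolated — a component by itself.
3 is isolated — a component by itself.
Starting from 1 we can reach 1, 4, 5, 6, 7, 8. That is one component of size 6.
Total: 3 components.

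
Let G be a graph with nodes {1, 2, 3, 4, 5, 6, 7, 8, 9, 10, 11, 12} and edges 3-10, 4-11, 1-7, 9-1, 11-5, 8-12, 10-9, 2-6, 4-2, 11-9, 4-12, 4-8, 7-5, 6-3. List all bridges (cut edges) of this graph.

The edges on the cycle 4-8-12-4 are not bridges since each lies on that cycle.
Every edge lies on some cycle, so there are no bridges.

none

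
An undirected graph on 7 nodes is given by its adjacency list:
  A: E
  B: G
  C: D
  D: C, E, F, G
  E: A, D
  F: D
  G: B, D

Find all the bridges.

A-E, B-G, C-D, D-E, D-F, D-G

removing G-B disconnects G from B; removing D-F disconnects D from F; removing A-E disconnects A from E; removing D-E disconnects D from E — these are bridges.
In total 6 edges are bridges.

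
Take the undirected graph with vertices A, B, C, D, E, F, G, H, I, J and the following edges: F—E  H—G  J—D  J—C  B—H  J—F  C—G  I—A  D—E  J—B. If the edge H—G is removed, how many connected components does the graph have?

H and G are still connected via H-B-J-C-G, so the component count stays at 2.

2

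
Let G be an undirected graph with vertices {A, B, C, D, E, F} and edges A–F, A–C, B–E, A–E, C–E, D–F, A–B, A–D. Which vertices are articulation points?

A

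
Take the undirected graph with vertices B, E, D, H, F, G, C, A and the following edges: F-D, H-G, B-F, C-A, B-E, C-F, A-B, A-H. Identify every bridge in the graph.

The edges on the cycle C-A-B-F-C are not bridges since each lies on that cycle.
But removing B-E disconnects B from E; removing F-D disconnects F from D; removing A-H disconnects A from H; removing H-G disconnects H from G — these are bridges.

A-H, B-E, D-F, G-H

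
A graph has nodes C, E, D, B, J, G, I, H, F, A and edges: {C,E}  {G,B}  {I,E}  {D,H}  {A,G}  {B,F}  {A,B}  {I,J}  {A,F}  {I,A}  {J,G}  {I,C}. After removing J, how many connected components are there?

2

With J gone, the remaining components are: {D, H}; {A, B, C, E, F, G, I}.
That is 2 components.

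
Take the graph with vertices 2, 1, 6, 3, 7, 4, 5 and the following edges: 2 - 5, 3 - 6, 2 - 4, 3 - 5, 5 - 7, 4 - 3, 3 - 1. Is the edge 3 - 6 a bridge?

Yes

Removing 3 - 6 leaves no path between 3 and 6: the component count goes from 1 to 2. So it is a bridge.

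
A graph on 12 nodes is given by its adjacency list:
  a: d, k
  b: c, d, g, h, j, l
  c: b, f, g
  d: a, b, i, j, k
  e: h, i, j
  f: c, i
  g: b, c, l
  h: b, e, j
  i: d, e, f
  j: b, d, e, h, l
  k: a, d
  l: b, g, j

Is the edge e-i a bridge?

No

After removing e-i, the path e-j-d-i still connects them, so the edge is not a bridge.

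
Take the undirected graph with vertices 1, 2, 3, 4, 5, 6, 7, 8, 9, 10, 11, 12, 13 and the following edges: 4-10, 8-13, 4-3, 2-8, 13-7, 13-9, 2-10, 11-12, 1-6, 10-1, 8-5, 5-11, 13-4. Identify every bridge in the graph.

The edges on the cycle 2-8-13-4-10-2 are not bridges since each lies on that cycle.
But removing 11-12 disconnects 11 from 12; removing 1-6 disconnects 1 from 6; removing 4-3 disconnects 4 from 3; removing 13-9 disconnects 13 from 9 — these are bridges.
In total 8 edges are bridges.

1-10, 1-6, 11-12, 11-5, 13-7, 13-9, 3-4, 5-8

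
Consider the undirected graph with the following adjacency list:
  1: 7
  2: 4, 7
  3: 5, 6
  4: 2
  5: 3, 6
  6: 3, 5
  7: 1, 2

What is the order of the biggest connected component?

Starting from 3 we can reach 3, 5, 6. That is one component of size 3.
Starting from 1 we can reach 1, 2, 4, 7. That is one component of size 4.
The largest has 4 vertices.

4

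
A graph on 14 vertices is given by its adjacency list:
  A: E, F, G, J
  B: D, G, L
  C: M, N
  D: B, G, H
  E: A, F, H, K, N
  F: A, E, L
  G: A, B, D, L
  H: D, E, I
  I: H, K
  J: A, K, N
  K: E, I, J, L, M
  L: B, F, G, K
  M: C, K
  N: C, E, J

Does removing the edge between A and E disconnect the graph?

No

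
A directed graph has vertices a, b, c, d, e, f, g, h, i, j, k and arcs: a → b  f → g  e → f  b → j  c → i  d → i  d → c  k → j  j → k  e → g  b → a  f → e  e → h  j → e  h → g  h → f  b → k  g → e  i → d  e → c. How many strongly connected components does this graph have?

4

{e, f, g, h} are all mutually reachable — one SCC of size 4.
{c, d, i} are all mutually reachable — one SCC of size 3.
{j, k} are all mutually reachable — one SCC of size 2.
{a, b} are all mutually reachable — one SCC of size 2.
That gives 4 strongly connected components.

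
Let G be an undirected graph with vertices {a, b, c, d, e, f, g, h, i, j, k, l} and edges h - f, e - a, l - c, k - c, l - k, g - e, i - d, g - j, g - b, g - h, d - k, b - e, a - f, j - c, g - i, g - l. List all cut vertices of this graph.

g

Removing g increases the component count from 1 to 2, so g is a cut vertex.
By contrast removing l leaves 1 component; it is not a cut vertex. No other vertex is a cut vertex either.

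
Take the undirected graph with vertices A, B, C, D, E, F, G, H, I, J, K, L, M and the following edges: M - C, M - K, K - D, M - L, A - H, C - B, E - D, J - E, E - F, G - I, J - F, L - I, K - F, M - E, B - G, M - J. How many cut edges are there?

1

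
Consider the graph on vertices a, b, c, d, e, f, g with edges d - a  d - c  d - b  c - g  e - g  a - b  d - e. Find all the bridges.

none

The edges on the cycle d-a-b-d are not bridges since each lies on that cycle.
Every edge lies on some cycle, so there are no bridges.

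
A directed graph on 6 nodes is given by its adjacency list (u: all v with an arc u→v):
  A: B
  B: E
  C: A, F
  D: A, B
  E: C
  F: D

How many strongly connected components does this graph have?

1

{A, B, C, D, E, F} are all mutually reachable — one SCC of size 6.
That gives 1 strongly connected component.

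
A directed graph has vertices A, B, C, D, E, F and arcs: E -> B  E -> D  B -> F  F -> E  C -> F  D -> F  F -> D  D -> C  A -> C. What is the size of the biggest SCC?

5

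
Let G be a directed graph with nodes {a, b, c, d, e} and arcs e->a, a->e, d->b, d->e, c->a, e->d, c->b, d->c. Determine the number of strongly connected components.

2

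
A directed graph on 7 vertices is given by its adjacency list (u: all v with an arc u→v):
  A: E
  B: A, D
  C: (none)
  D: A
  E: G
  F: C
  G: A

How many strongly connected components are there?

5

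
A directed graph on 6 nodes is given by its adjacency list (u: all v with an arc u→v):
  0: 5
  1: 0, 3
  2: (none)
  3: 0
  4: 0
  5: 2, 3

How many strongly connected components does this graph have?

4

{0, 3, 5} are all mutually reachable — one SCC of size 3.
{1} is an SCC by itself.
{2} is an SCC by itself.
{4} is an SCC by itself.
That gives 4 strongly connected components.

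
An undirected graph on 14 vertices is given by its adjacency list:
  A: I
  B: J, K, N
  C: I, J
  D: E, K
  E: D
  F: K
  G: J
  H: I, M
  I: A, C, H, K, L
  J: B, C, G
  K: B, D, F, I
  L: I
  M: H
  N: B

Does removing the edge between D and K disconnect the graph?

Removing D-K leaves no path between D and K: the component count goes from 1 to 2. So it is a bridge.

Yes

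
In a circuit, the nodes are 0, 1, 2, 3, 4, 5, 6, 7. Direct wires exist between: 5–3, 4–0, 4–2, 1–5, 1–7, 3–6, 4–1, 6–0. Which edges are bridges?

1-7, 2-4

The edges on the cycle 4-1-5-3-6-0-4 are not bridges since each lies on that cycle.
But removing 1–7 disconnects 1 from 7; removing 4–2 disconnects 4 from 2 — these are bridges.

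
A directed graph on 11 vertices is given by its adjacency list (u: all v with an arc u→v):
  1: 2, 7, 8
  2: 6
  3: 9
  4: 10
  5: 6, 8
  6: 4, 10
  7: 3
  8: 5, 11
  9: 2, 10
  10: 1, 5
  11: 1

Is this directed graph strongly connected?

From 4 we can reach every vertex (1, 2, 3, 4, 5, 6, 7, 8, 9, 10, 11), and every vertex can reach 4 (1, 2, 3, 4, 5, 6, 7, 8, 9, 10, 11). So the whole graph is one strongly connected component.

Yes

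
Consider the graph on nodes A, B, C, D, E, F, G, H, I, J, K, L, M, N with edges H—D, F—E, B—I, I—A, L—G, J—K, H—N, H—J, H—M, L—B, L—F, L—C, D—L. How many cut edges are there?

removing H—M disconnects H from M; removing D—H disconnects D from H; removing L—F disconnects L from F; removing D—L disconnects D from L — these are bridges.
In total 13 edges are bridges.

13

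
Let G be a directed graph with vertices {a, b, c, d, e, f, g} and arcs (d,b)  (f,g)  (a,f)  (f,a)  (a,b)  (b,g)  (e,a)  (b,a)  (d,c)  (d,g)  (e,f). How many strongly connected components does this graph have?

{a, b, f} are all mutually reachable — one SCC of size 3.
{c} is an SCC by itself.
{d} is an SCC by itself.
{g} is an SCC by itself.
{e} is an SCC by itself.
That gives 5 strongly connected components.

5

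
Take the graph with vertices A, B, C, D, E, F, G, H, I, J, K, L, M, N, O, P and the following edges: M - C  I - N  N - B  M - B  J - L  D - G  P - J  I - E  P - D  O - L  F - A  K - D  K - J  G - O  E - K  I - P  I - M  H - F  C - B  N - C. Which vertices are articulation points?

Removing F increases the component count from 2 to 3, so F is a cut vertex.
Removing I increases the component count from 2 to 3, so I is a cut vertex.
By contrast removing C leaves 2 components; it is not a cut vertex. No other vertex is a cut vertex either.

F, I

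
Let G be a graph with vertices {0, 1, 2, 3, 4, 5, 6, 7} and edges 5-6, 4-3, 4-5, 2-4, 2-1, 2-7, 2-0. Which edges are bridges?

0-2, 1-2, 2-4, 2-7, 3-4, 4-5, 5-6

removing 1-2 disconnects 1 from 2; removing 0-2 disconnects 0 from 2; removing 5-6 disconnects 5 from 6; removing 3-4 disconnects 3 from 4 — these are bridges.
In total 7 edges are bridges.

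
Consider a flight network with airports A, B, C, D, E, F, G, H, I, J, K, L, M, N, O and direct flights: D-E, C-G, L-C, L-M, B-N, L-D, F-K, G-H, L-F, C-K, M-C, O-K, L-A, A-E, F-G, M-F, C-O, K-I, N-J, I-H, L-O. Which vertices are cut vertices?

Removing L increases the component count from 2 to 3, so L is a cut vertex.
Removing N increases the component count from 2 to 3, so N is a cut vertex.
By contrast removing A leaves 2 components; it is not a cut vertex. No other vertex is a cut vertex either.

L, N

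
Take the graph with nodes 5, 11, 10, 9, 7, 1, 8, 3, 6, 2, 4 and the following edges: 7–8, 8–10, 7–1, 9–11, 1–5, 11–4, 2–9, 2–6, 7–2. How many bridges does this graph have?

9

removing 7–2 disconnects 7 from 2; removing 6–2 disconnects 6 from 2; removing 2–9 disconnects 2 from 9; removing 7–1 disconnects 7 from 1 — these are bridges.
In total 9 edges are bridges.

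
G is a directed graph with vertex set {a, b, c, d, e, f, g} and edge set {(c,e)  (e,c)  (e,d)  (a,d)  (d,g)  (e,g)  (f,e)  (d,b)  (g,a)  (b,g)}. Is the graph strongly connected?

No

There is no directed path from b to e, so the graph is not strongly connected.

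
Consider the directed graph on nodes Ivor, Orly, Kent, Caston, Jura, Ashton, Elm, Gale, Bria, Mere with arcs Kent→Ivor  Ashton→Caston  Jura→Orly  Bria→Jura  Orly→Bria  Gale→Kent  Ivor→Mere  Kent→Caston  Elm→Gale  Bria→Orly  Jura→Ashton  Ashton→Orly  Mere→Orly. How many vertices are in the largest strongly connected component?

4

{Bria, Jura, Orly, Ashton} are all mutually reachable — one SCC of size 4.
{Caston} is an SCC by itself.
{Mere} is an SCC by itself.
{Elm} is an SCC by itself.
{Gale} is an SCC by itself.
(and 2 more singleton SCCs)
The largest has 4 vertices.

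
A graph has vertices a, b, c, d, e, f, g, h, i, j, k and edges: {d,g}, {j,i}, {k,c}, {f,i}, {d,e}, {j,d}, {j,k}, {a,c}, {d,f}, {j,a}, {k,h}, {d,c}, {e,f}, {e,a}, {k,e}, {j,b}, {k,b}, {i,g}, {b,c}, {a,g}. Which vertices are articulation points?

Removing k increases the component count from 1 to 2, so k is a cut vertex.
By contrast removing j leaves 1 component; it is not a cut vertex. No other vertex is a cut vertex either.

k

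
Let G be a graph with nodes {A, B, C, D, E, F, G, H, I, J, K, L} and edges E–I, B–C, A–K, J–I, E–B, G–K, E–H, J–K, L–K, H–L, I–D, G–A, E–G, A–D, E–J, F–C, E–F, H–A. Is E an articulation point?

Yes

Deleting E raises the number of components from 1 to 2, so E is a cut vertex.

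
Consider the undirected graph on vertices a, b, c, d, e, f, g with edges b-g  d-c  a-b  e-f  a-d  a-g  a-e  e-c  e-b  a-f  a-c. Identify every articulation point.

none

Removing a, for instance, still leaves 1 component. No single vertex removal increases the component count — the graph has no articulation points.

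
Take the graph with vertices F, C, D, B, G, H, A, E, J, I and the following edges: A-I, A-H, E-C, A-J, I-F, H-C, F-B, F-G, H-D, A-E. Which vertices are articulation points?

A, F, H, I

Removing A increases the component count from 1 to 3, so A is a cut vertex.
Removing F increases the component count from 1 to 3, so F is a cut vertex.
Removing H increases the component count from 1 to 2, so H is a cut vertex.
Likewise I is a cut vertex.
By contrast removing C leaves 1 component; it is not a cut vertex. No other vertex is a cut vertex either.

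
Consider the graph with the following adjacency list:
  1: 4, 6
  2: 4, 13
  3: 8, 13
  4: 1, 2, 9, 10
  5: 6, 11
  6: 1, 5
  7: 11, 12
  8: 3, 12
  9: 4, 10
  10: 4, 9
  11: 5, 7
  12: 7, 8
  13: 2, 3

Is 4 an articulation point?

Yes

Deleting 4 raises the number of components from 1 to 2, so 4 is a cut vertex.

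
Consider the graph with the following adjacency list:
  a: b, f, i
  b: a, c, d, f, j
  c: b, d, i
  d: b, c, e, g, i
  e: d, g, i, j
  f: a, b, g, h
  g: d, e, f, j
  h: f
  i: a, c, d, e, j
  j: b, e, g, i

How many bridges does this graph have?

The edges on the cycle e-j-i-c-d-e are not bridges since each lies on that cycle.
But removing h-f disconnects h from f — this is a bridge.

1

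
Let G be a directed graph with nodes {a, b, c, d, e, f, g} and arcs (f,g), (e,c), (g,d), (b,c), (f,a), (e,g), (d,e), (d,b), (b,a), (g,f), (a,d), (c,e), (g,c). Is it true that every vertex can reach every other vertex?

Yes

From g we can reach every vertex (a, b, c, d, e, f, g), and every vertex can reach g (a, b, c, d, e, f, g). So the whole graph is one strongly connected component.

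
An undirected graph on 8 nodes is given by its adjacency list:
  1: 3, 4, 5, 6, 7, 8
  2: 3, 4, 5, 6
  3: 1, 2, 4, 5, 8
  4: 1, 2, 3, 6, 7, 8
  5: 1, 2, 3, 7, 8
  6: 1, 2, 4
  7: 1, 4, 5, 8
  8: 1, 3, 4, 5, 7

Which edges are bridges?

none

The edges on the cycle 2-5-8-3-2 are not bridges since each lies on that cycle.
Every edge lies on some cycle, so there are no bridges.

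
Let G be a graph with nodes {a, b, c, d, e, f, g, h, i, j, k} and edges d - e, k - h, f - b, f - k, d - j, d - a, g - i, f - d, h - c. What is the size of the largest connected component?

Starting from g we can reach g, i. That is one component of size 2.
Starting from a we can reach a, b, c, d, e, f, h, j, k. That is one component of size 9.
The largest has 9 vertices.

9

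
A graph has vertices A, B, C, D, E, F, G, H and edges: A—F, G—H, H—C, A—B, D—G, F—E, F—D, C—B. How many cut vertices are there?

1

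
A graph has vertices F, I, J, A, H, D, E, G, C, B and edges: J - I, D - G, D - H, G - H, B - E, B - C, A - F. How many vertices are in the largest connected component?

3

Starting from I we can reach I, J. That is one component of size 2.
Starting from A we can reach A, F. That is one component of size 2.
Starting from B we can reach B, C, E. That is one component of size 3.
Starting from D we can reach D, G, H. That is one component of size 3.
The largest has 3 vertices.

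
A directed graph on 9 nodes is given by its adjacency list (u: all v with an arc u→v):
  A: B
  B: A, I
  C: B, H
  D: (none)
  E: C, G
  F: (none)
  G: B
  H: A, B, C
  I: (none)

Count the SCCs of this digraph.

7

{C, H} are all mutually reachable — one SCC of size 2.
{A, B} are all mutually reachable — one SCC of size 2.
{E} is an SCC by itself.
{I} is an SCC by itself.
{D} is an SCC by itself.
(and 2 more singleton SCCs)
That gives 7 strongly connected components.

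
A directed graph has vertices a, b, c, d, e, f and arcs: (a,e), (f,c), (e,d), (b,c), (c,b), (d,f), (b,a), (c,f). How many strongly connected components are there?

1

{a, b, c, d, e, f} are all mutually reachable — one SCC of size 6.
That gives 1 strongly connected component.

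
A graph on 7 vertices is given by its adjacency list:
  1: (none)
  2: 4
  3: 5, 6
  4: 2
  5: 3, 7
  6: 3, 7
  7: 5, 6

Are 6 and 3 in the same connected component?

Yes

From 6 we can reach 3, 5, 6, 7, which includes 3.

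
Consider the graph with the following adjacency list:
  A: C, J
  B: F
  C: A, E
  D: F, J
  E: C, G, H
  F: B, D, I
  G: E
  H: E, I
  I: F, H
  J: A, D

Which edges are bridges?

B-F, E-G

The edges on the cycle A-J-D-F-I-H-E-C-A are not bridges since each lies on that cycle.
But removing B-F disconnects B from F; removing G-E disconnects G from E — these are bridges.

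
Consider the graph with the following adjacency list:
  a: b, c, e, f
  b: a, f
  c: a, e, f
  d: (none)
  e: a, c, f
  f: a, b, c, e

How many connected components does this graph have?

d is isolated — a component by itself.
Starting from a we can reach a, b, c, e, f. That is one component of size 5.
Total: 2 components.

2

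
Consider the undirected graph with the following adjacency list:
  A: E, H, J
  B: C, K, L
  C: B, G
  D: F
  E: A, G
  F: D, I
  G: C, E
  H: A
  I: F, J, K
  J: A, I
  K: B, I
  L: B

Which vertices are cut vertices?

A, B, F, I

Removing A increases the component count from 1 to 2, so A is a cut vertex.
Removing B increases the component count from 1 to 2, so B is a cut vertex.
Removing F increases the component count from 1 to 2, so F is a cut vertex.
Likewise I is a cut vertex.
By contrast removing L leaves 1 component; it is not a cut vertex. No other vertex is a cut vertex either.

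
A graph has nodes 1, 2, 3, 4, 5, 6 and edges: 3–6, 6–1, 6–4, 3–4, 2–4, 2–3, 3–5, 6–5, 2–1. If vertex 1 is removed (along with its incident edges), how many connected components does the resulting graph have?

With 1 gone, the remaining components are: {2, 3, 4, 5, 6}.
That is 1 component.

1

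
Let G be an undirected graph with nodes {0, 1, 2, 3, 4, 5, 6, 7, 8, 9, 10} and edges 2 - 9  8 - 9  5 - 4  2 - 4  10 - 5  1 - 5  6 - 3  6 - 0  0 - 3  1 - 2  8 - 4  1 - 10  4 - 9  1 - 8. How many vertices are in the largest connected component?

7

7 is isolated — a component by itself.
Starting from 0 we can reach 0, 3, 6. That is one component of size 3.
Starting from 1 we can reach 1, 2, 4, 5, 8, 9, 10. That is one component of size 7.
The largest has 7 vertices.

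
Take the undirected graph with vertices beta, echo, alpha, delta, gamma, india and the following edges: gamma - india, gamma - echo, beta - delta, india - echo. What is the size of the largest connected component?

alpha is isolated — a component by itself.
Starting from beta we can reach beta, delta. That is one component of size 2.
Starting from echo we can reach echo, gamma, india. That is one component of size 3.
The largest has 3 vertices.

3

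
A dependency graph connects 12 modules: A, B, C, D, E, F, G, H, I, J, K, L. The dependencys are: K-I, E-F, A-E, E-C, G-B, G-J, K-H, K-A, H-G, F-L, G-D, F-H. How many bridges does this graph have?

The edges on the cycle K-A-E-F-H-K are not bridges since each lies on that cycle.
But removing B-G disconnects B from G; removing H-G disconnects H from G; removing G-D disconnects G from D; removing L-F disconnects L from F — these are bridges.
In total 7 edges are bridges.

7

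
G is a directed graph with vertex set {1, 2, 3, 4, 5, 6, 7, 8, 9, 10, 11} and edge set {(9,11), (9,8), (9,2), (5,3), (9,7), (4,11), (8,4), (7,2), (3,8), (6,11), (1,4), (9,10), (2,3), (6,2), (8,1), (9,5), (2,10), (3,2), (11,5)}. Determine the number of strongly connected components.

{1, 2, 3, 4, 5, 8, 11} are all mutually reachable — one SCC of size 7.
{7} is an SCC by itself.
{6} is an SCC by itself.
{9} is an SCC by itself.
{10} is an SCC by itself.
That gives 5 strongly connected components.

5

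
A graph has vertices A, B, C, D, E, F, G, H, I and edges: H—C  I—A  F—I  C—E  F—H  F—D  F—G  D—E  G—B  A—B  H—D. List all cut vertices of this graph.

Removing F increases the component count from 1 to 2, so F is a cut vertex.
By contrast removing C leaves 1 component; it is not a cut vertex. No other vertex is a cut vertex either.

F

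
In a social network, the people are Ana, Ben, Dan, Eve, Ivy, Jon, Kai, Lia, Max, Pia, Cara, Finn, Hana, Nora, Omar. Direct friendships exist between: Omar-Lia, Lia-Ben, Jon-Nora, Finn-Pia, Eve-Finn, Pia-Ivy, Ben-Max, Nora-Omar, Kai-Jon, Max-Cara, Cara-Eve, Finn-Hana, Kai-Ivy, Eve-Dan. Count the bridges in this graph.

The edges on the cycle Kai-Jon-Nora-Omar-Lia-Ben-Max-Cara-Eve-Finn-Pia-Ivy-Kai are not bridges since each lies on that cycle.
But removing Eve-Dan disconnects Eve from Dan; removing Finn-Hana disconnects Finn from Hana — these are bridges.
That makes 2 bridges.

2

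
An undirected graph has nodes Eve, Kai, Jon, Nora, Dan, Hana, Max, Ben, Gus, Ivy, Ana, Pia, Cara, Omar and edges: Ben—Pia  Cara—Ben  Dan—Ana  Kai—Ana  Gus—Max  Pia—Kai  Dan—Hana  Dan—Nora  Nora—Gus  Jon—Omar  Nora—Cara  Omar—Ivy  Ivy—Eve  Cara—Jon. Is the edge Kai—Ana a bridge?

No

After removing Kai—Ana, the path Kai-Pia-Ben-Cara-Nora-Dan-Ana still connects them, so the edge is not a bridge.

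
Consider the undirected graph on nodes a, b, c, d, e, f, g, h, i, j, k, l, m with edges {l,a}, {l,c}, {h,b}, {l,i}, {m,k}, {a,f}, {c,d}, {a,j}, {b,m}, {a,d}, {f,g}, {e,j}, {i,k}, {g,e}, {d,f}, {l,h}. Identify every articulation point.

l

Removing l increases the component count from 1 to 2, so l is a cut vertex.
By contrast removing e leaves 1 component; it is not a cut vertex. No other vertex is a cut vertex either.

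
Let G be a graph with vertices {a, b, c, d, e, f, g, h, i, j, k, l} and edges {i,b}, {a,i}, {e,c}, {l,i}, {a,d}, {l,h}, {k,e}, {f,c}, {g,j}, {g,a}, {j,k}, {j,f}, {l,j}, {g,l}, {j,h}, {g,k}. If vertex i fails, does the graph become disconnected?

Deleting i raises the number of components from 1 to 2, so i is a cut vertex.

Yes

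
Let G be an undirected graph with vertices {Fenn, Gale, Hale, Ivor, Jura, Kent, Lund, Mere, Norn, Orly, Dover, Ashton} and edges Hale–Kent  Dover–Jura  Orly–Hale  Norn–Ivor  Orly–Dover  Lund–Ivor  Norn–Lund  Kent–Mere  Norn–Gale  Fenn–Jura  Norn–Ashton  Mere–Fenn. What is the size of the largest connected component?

Starting from Gale we can reach Gale, Ivor, Lund, Norn, Ashton. That is one component of size 5.
Starting from Fenn we can reach Fenn, Hale, Jura, Kent, Mere, Orly, Dover. That is one component of size 7.
The largest has 7 vertices.

7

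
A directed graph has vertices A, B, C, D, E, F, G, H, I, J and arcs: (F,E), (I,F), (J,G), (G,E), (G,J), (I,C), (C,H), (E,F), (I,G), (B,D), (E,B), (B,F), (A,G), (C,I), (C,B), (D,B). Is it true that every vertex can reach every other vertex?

No

There is no directed path from J to A, so the graph is not strongly connected.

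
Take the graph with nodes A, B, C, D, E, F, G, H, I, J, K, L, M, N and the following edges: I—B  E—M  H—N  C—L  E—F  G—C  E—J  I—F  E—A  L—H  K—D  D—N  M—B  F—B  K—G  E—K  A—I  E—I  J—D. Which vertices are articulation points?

E

Removing E increases the component count from 1 to 2, so E is a cut vertex.
By contrast removing D leaves 1 component; it is not a cut vertex. No other vertex is a cut vertex either.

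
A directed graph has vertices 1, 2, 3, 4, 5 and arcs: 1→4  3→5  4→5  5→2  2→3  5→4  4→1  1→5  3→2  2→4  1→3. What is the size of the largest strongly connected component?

{1, 2, 3, 4, 5} are all mutually reachable — one SCC of size 5.
The largest has 5 vertices.

5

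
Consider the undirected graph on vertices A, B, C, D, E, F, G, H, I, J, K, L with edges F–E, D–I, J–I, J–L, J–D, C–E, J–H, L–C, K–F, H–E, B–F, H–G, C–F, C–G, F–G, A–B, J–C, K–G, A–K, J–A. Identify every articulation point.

Removing J increases the component count from 1 to 2, so J is a cut vertex.
By contrast removing L leaves 1 component; it is not a cut vertex. No other vertex is a cut vertex either.

J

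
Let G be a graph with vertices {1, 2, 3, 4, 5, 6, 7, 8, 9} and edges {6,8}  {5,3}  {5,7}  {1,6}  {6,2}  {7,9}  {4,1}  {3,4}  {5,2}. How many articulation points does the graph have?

3

Removing 5 increases the component count from 1 to 2, so 5 is a cut vertex.
Removing 6 increases the component count from 1 to 2, so 6 is a cut vertex.
Removing 7 increases the component count from 1 to 2, so 7 is a cut vertex.
By contrast removing 8 leaves 1 component; it is not a cut vertex. No other vertex is a cut vertex either.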